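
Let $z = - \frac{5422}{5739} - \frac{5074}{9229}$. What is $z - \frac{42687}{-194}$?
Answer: $\frac{2245569906841}{10275254814} \approx 218.54$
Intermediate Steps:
$z = - \frac{79159324}{52965231}$ ($z = \left(-5422\right) \frac{1}{5739} - \frac{5074}{9229} = - \frac{5422}{5739} - \frac{5074}{9229} = - \frac{79159324}{52965231} \approx -1.4946$)
$z - \frac{42687}{-194} = - \frac{79159324}{52965231} - \frac{42687}{-194} = - \frac{79159324}{52965231} - 42687 \left(- \frac{1}{194}\right) = - \frac{79159324}{52965231} - - \frac{42687}{194} = - \frac{79159324}{52965231} + \frac{42687}{194} = \frac{2245569906841}{10275254814}$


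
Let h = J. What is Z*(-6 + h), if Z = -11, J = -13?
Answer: 209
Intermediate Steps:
h = -13
Z*(-6 + h) = -11*(-6 - 13) = -11*(-19) = 209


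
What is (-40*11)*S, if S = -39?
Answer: 17160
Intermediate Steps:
(-40*11)*S = -40*11*(-39) = -440*(-39) = 17160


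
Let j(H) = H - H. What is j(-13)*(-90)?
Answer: 0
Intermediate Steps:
j(H) = 0
j(-13)*(-90) = 0*(-90) = 0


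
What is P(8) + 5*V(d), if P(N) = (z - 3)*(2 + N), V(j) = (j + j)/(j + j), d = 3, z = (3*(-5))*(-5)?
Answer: 725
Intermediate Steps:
z = 75 (z = -15*(-5) = 75)
V(j) = 1 (V(j) = (2*j)/((2*j)) = (2*j)*(1/(2*j)) = 1)
P(N) = 144 + 72*N (P(N) = (75 - 3)*(2 + N) = 72*(2 + N) = 144 + 72*N)
P(8) + 5*V(d) = (144 + 72*8) + 5*1 = (144 + 576) + 5 = 720 + 5 = 725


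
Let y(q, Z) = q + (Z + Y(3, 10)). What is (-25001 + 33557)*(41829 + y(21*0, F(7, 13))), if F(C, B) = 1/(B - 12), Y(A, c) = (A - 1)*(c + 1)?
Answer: 358085712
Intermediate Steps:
Y(A, c) = (1 + c)*(-1 + A) (Y(A, c) = (-1 + A)*(1 + c) = (1 + c)*(-1 + A))
F(C, B) = 1/(-12 + B)
y(q, Z) = 22 + Z + q (y(q, Z) = q + (Z + (-1 + 3 - 1*10 + 3*10)) = q + (Z + (-1 + 3 - 10 + 30)) = q + (Z + 22) = q + (22 + Z) = 22 + Z + q)
(-25001 + 33557)*(41829 + y(21*0, F(7, 13))) = (-25001 + 33557)*(41829 + (22 + 1/(-12 + 13) + 21*0)) = 8556*(41829 + (22 + 1/1 + 0)) = 8556*(41829 + (22 + 1 + 0)) = 8556*(41829 + 23) = 8556*41852 = 358085712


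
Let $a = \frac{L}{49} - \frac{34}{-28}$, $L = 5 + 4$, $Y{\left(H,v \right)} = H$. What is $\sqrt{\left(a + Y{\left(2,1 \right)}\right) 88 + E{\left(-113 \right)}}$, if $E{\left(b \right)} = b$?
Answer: $\frac{\sqrt{9115}}{7} \approx 13.639$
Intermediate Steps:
$L = 9$
$a = \frac{137}{98}$ ($a = \frac{9}{49} - \frac{34}{-28} = 9 \cdot \frac{1}{49} - - \frac{17}{14} = \frac{9}{49} + \frac{17}{14} = \frac{137}{98} \approx 1.398$)
$\sqrt{\left(a + Y{\left(2,1 \right)}\right) 88 + E{\left(-113 \right)}} = \sqrt{\left(\frac{137}{98} + 2\right) 88 - 113} = \sqrt{\frac{333}{98} \cdot 88 - 113} = \sqrt{\frac{14652}{49} - 113} = \sqrt{\frac{9115}{49}} = \frac{\sqrt{9115}}{7}$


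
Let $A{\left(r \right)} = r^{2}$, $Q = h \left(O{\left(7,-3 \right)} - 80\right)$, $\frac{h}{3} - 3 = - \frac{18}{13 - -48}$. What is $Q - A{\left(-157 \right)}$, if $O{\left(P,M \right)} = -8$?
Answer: $- \frac{1547149}{61} \approx -25363.0$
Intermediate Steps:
$h = \frac{495}{61}$ ($h = 9 + 3 \left(- \frac{18}{13 - -48}\right) = 9 + 3 \left(- \frac{18}{13 + 48}\right) = 9 + 3 \left(- \frac{18}{61}\right) = 9 - \frac{54}{61} = \frac{495}{61} \approx 8.1147$)
$Q = - \frac{43560}{61}$ ($Q = \frac{495 \left(-8 - 80\right)}{61} = \frac{495}{61} \left(-88\right) = - \frac{43560}{61} \approx -714.1$)
$Q - A{\left(-157 \right)} = - \frac{43560}{61} - \left(-157\right)^{2} = - \frac{43560}{61} - 24649 = - \frac{1547149}{61}$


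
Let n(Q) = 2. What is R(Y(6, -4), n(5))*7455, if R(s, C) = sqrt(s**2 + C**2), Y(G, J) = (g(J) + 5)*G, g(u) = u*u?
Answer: 14910*sqrt(3970) ≈ 9.3945e+5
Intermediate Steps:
g(u) = u**2
Y(G, J) = G*(5 + J**2) (Y(G, J) = (J**2 + 5)*G = (5 + J**2)*G = G*(5 + J**2))
R(s, C) = sqrt(C**2 + s**2)
R(Y(6, -4), n(5))*7455 = sqrt(2**2 + (6*(5 + (-4)**2))**2)*7455 = sqrt(4 + (6*(5 + 16))**2)*7455 = sqrt(4 + (6*21)**2)*7455 = sqrt(4 + 126**2)*7455 = sqrt(4 + 15876)*7455 = sqrt(15880)*7455 = (2*sqrt(3970))*7455 = 14910*sqrt(3970)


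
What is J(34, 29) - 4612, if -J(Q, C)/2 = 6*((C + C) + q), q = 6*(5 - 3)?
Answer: -5452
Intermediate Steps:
q = 12 (q = 6*2 = 12)
J(Q, C) = -144 - 24*C (J(Q, C) = -12*((C + C) + 12) = -12*(2*C + 12) = -12*(12 + 2*C) = -2*(72 + 12*C) = -144 - 24*C)
J(34, 29) - 4612 = (-144 - 24*29) - 4612 = (-144 - 696) - 4612 = -840 - 4612 = -5452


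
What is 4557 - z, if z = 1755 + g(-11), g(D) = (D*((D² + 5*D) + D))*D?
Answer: -3853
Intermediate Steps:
g(D) = D²*(D² + 6*D) (g(D) = (D*(D² + 6*D))*D = D²*(D² + 6*D))
z = 8410 (z = 1755 + (-11)³*(6 - 11) = 1755 - 1331*(-5) = 1755 + 6655 = 8410)
4557 - z = 4557 - 1*8410 = 4557 - 8410 = -3853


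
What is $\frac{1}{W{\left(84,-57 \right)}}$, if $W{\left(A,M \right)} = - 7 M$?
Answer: $\frac{1}{399} \approx 0.0025063$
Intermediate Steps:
$\frac{1}{W{\left(84,-57 \right)}} = \frac{1}{\left(-7\right) \left(-57\right)} = \frac{1}{399}$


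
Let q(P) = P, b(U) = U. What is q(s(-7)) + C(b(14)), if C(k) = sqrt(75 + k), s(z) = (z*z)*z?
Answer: -343 + sqrt(89) ≈ -333.57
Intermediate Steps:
s(z) = z**3 (s(z) = z**2*z = z**3)
q(s(-7)) + C(b(14)) = (-7)**3 + sqrt(75 + 14) = -343 + sqrt(89)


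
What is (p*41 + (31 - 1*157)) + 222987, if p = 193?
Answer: 230774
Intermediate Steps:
(p*41 + (31 - 1*157)) + 222987 = (193*41 + (31 - 1*157)) + 222987 = (7913 + (31 - 157)) + 222987 = (7913 - 126) + 222987 = 7787 + 222987 = 230774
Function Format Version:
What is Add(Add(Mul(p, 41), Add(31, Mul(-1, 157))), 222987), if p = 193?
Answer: 230774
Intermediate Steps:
Add(Add(Mul(p, 41), Add(31, Mul(-1, 157))), 222987) = Add(Add(Mul(193, 41), Add(31, Mul(-1, 157))), 222987) = Add(Add(7913, Add(31, -157)), 222987) = Add(Add(7913, -126), 222987) = Add(7787, 222987) = 230774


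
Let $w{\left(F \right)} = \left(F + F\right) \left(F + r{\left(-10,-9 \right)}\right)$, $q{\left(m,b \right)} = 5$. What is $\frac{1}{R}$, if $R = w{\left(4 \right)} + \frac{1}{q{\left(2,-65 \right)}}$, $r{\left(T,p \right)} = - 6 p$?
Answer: $\frac{5}{2321} \approx 0.0021542$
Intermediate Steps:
$w{\left(F \right)} = 2 F \left(54 + F\right)$ ($w{\left(F \right)} = \left(F + F\right) \left(F - -54\right) = 2 F \left(F + 54\right) = 2 F \left(54 + F\right)$)
$R = \frac{2321}{5}$ ($R = 2 \cdot 4 \left(54 + 4\right) + \frac{1}{5} = 2 \cdot 4 \cdot 58 + \frac{1}{5} = 464 + \frac{1}{5} = \frac{2321}{5} \approx 464.2$)
$\frac{1}{R} = \frac{1}{\frac{2321}{5}} = \frac{5}{2321}$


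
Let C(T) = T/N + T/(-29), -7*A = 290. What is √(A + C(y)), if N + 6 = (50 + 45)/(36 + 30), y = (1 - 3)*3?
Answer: 2*I*√760164965/8729 ≈ 6.3171*I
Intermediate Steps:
y = -6 (y = -2*3 = -6)
N = -301/66 (N = -6 + (50 + 45)/(36 + 30) = -6 + 95/66 = -301/66 ≈ -4.5606)
A = -290/7 (A = -⅐*290 = -290/7 ≈ -41.429)
C(T) = -2215*T/8729 (C(T) = T/(-301/66) + T/(-29) = T*(-66/301) + T*(-1/29) = -66*T/301 - T/29 = -2215*T/8729)
√(A + C(y)) = √(-290/7 - 2215/8729*(-6)) = √(-290/7 + 13290/8729) = √(-348340/8729) = 2*I*√760164965/8729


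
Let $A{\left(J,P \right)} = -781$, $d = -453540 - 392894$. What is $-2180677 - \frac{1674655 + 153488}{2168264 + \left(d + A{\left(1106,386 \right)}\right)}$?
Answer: $- \frac{2880782998316}{1321049} \approx -2.1807 \cdot 10^{6}$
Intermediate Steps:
$d = -846434$ ($d = -453540 - 392894 = -846434$)
$-2180677 - \frac{1674655 + 153488}{2168264 + \left(d + A{\left(1106,386 \right)}\right)} = -2180677 - \frac{1674655 + 153488}{2168264 - 847215} = -2180677 - \frac{1828143}{2168264 - 847215} = -2180677 - \frac{1828143}{1321049} = - \frac{2880782998316}{1321049}$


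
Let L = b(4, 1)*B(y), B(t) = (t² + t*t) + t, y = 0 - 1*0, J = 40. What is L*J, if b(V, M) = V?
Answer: 0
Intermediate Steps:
y = 0 (y = 0 + 0 = 0)
B(t) = t + 2*t² (B(t) = (t² + t²) + t = 2*t² + t = t + 2*t²)
L = 0 (L = 4*(0*(1 + 2*0)) = 4*(0*(1 + 0)) = 4*(0*1) = 4*0 = 0)
L*J = 0*40 = 0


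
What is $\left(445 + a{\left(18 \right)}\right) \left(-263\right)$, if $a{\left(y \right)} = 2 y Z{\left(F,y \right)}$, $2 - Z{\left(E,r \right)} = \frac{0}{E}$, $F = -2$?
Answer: $-135971$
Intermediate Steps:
$Z{\left(E,r \right)} = 2$ ($Z{\left(E,r \right)} = 2 - \frac{0}{E} = 2 - 0 = 2 + 0 = 2$)
$a{\left(y \right)} = 4 y$ ($a{\left(y \right)} = 2 y 2 = 4 y$)
$\left(445 + a{\left(18 \right)}\right) \left(-263\right) = \left(445 + 4 \cdot 18\right) \left(-263\right) = \left(445 + 72\right) \left(-263\right) = 517 \left(-263\right) = -135971$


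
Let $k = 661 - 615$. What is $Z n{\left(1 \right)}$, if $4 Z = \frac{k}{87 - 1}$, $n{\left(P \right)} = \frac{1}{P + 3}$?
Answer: $\frac{23}{688} \approx 0.03343$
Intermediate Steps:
$k = 46$ ($k = 661 - 615 = 46$)
$n{\left(P \right)} = \frac{1}{3 + P}$
$Z = \frac{23}{172}$ ($Z = \frac{46 \frac{1}{87 - 1}}{4} = \frac{46 \cdot \frac{1}{86}}{4} = \frac{1}{4} \cdot \frac{23}{43} = \frac{23}{172} \approx 0.13372$)
$Z n{\left(1 \right)} = \frac{23}{172 \left(3 + 1\right)} = \frac{23}{172 \cdot 4} = \frac{23}{172} \cdot \frac{1}{4} = \frac{23}{688}$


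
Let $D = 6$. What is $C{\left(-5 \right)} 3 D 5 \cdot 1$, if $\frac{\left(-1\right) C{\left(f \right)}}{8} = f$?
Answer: $3600$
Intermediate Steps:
$C{\left(f \right)} = - 8 f$
$C{\left(-5 \right)} 3 D 5 \cdot 1 = \left(-8\right) \left(-5\right) 3 \cdot 6 \cdot 5 \cdot 1 = 40 \cdot 18 \cdot 5 \cdot 1 = 40 \cdot 90 \cdot 1 = 3600 \cdot 1 = 3600$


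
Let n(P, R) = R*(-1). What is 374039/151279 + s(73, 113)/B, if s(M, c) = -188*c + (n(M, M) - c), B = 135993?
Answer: 47624776757/20572885047 ≈ 2.3149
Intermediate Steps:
n(P, R) = -R
s(M, c) = -M - 189*c (s(M, c) = -188*c + (-M - c) = -M - 189*c)
374039/151279 + s(73, 113)/B = 374039/151279 + (-1*73 - 189*113)/135993 = 374039*(1/151279) + (-73 - 21357)*(1/135993) = 374039/151279 - 21430*1/135993 = 374039/151279 - 21430/135993 = 47624776757/20572885047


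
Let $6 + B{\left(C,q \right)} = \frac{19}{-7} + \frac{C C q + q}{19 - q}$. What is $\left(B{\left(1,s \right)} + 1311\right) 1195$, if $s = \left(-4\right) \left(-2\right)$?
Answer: $\frac{119963660}{77} \approx 1.558 \cdot 10^{6}$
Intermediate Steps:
$s = 8$
$B{\left(C,q \right)} = - \frac{61}{7} + \frac{q + q C^{2}}{19 - q}$ ($B{\left(C,q \right)} = -6 + \left(\frac{19}{-7} + \frac{C C q + q}{19 - q}\right) = -6 + \left(19 \left(- \frac{1}{7}\right) + \frac{C^{2} q + q}{19 - q}\right) = -6 - \left(\frac{19}{7} - \frac{q C^{2} + q}{19 - q}\right) = -6 - \left(\frac{19}{7} - \frac{q + q C^{2}}{19 - q}\right) = - \frac{61}{7} + \frac{q + q C^{2}}{19 - q}$)
$\left(B{\left(1,s \right)} + 1311\right) 1195 = \left(\frac{1159 - 544 - 56 \cdot 1^{2}}{7 \left(-19 + 8\right)} + 1311\right) 1195 = \left(\frac{1159 - 544 - 56 \cdot 1}{7 \left(-11\right)} + 1311\right) 1195 = \left(\frac{1}{7} \left(- \frac{1}{11}\right) \left(1159 - 544 - 56\right) + 1311\right) 1195 = \left(\frac{1}{7} \left(- \frac{1}{11}\right) 559 + 1311\right) 1195 = \left(- \frac{559}{77} + 1311\right) 1195 = \frac{100388}{77} \cdot 1195 = \frac{119963660}{77}$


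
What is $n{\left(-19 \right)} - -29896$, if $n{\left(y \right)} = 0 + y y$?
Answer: $30257$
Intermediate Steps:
$n{\left(y \right)} = y^{2}$ ($n{\left(y \right)} = 0 + y^{2} = y^{2}$)
$n{\left(-19 \right)} - -29896 = \left(-19\right)^{2} - -29896 = 361 + 29896 = 30257$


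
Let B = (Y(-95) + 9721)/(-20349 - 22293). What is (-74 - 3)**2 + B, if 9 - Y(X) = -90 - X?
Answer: 252814693/42642 ≈ 5928.8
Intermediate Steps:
Y(X) = 99 + X (Y(X) = 9 - (-90 - X) = 9 + (90 + X) = 99 + X)
B = -9725/42642 (B = ((99 - 95) + 9721)/(-20349 - 22293) = (4 + 9721)/(-42642) = 9725*(-1/42642) = -9725/42642 ≈ -0.22806)
(-74 - 3)**2 + B = (-74 - 3)**2 - 9725/42642 = (-77)**2 - 9725/42642 = 5929 - 9725/42642 = 252814693/42642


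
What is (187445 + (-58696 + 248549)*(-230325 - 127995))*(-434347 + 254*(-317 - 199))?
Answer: 38463745309115665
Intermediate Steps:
(187445 + (-58696 + 248549)*(-230325 - 127995))*(-434347 + 254*(-317 - 199)) = (187445 + 189853*(-358320))*(-434347 + 254*(-516)) = (187445 - 68028126960)*(-434347 - 131064) = -68027939515*(-565411) = 38463745309115665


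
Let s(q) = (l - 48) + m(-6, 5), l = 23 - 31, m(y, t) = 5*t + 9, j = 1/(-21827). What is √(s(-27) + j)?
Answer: 3*I*√1164579585/21827 ≈ 4.6904*I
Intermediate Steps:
j = -1/21827 ≈ -4.5815e-5
m(y, t) = 9 + 5*t
l = -8
s(q) = -22 (s(q) = (-8 - 48) + (9 + 5*5) = -56 + (9 + 25) = -56 + 34 = -22)
√(s(-27) + j) = √(-22 - 1/21827) = √(-480195/21827) = 3*I*√1164579585/21827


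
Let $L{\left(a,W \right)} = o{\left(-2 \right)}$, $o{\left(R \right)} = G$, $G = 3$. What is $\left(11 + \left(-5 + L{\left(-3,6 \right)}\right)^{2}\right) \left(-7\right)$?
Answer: $-105$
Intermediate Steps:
$o{\left(R \right)} = 3$
$L{\left(a,W \right)} = 3$
$\left(11 + \left(-5 + L{\left(-3,6 \right)}\right)^{2}\right) \left(-7\right) = \left(11 + \left(-5 + 3\right)^{2}\right) \left(-7\right) = \left(11 + \left(-2\right)^{2}\right) \left(-7\right) = \left(11 + 4\right) \left(-7\right) = 15 \left(-7\right) = -105$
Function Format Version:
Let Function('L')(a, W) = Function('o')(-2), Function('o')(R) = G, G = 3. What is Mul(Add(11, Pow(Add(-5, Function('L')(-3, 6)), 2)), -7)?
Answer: -105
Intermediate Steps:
Function('o')(R) = 3
Function('L')(a, W) = 3
Mul(Add(11, Pow(Add(-5, Function('L')(-3, 6)), 2)), -7) = Mul(Add(11, Pow(Add(-5, 3), 2)), -7) = Mul(Add(11, Pow(-2, 2)), -7) = Mul(Add(11, 4), -7) = Mul(15, -7) = -105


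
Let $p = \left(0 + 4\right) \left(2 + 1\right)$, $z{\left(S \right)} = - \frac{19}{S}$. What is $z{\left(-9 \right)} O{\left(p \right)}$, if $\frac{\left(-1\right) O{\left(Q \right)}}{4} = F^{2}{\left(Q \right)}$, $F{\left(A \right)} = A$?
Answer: $-1216$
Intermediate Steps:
$p = 12$ ($p = 4 \cdot 3 = 12$)
$O{\left(Q \right)} = - 4 Q^{2}$
$z{\left(-9 \right)} O{\left(p \right)} = - \frac{19}{-9} \left(- 4 \cdot 12^{2}\right) = \left(-19\right) \left(- \frac{1}{9}\right) \left(\left(-4\right) 144\right) = \frac{19}{9} \left(-576\right) = -1216$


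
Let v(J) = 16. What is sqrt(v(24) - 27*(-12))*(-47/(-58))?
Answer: 47*sqrt(85)/29 ≈ 14.942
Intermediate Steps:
sqrt(v(24) - 27*(-12))*(-47/(-58)) = sqrt(16 - 27*(-12))*(-47/(-58)) = sqrt(16 + 324)*(-47*(-1/58)) = sqrt(340)*(47/58) = (2*sqrt(85))*(47/58) = 47*sqrt(85)/29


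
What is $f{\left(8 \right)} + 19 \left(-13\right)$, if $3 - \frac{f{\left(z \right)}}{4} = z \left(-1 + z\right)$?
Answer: $-459$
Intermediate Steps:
$f{\left(z \right)} = 12 - 4 z \left(-1 + z\right)$
$f{\left(8 \right)} + 19 \left(-13\right) = \left(12 - 4 \cdot 8^{2} + 4 \cdot 8\right) + 19 \left(-13\right) = \left(12 - 256 + 32\right) - 247 = -212 - 247 = -459$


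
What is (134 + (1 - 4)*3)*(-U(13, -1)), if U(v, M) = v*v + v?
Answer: -22750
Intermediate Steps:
U(v, M) = v + v² (U(v, M) = v² + v = v + v²)
(134 + (1 - 4)*3)*(-U(13, -1)) = (134 + (1 - 4)*3)*(-13*(1 + 13)) = (134 - 3*3)*(-13*14) = (134 - 9)*(-1*182) = 125*(-182) = -22750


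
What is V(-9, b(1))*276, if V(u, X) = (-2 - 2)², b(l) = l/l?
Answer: 4416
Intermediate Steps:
b(l) = 1
V(u, X) = 16 (V(u, X) = (-4)² = 16)
V(-9, b(1))*276 = 16*276 = 4416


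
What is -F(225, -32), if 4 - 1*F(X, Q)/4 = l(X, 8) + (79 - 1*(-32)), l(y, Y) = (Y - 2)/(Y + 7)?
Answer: 2148/5 ≈ 429.60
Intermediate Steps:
l(y, Y) = (-2 + Y)/(7 + Y)
F(X, Q) = -2148/5 (F(X, Q) = 16 - 4*((-2 + 8)/(7 + 8) + (79 - 1*(-32))) = 16 - 4*(6/15 + (79 + 32)) = 16 - 4*((1/15)*6 + 111) = 16 - 4*(⅖ + 111) = 16 - 4*557/5 = 16 - 2228/5 = -2148/5)
-F(225, -32) = -1*(-2148/5) = 2148/5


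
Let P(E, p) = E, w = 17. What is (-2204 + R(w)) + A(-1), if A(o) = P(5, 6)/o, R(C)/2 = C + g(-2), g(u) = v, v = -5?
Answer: -2185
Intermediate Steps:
g(u) = -5
R(C) = -10 + 2*C (R(C) = 2*(C - 5) = 2*(-5 + C) = -10 + 2*C)
A(o) = 5/o
(-2204 + R(w)) + A(-1) = (-2204 + (-10 + 2*17)) + 5/(-1) = (-2204 + (-10 + 34)) + 5*(-1) = (-2204 + 24) - 5 = -2180 - 5 = -2185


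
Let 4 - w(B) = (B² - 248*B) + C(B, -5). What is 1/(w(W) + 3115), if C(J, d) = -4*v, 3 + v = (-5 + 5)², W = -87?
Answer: -1/26038 ≈ -3.8405e-5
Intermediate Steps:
v = -3 (v = -3 + (-5 + 5)² = -3 + 0² = -3 + 0 = -3)
C(J, d) = 12 (C(J, d) = -4*(-3) = 12)
w(B) = -8 - B² + 248*B (w(B) = 4 - ((B² - 248*B) + 12) = 4 - (12 + B² - 248*B) = 4 + (-12 - B² + 248*B) = -8 - B² + 248*B)
1/(w(W) + 3115) = 1/((-8 - 1*(-87)² + 248*(-87)) + 3115) = 1/((-8 - 1*7569 - 21576) + 3115) = 1/((-8 - 7569 - 21576) + 3115) = 1/(-29153 + 3115) = 1/(-26038) = -1/26038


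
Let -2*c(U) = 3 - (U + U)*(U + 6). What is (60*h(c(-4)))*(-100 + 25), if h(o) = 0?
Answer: 0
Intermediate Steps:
c(U) = -3/2 + U*(6 + U) (c(U) = -(3 - (U + U)*(U + 6))/2 = -(3 - 2*U*(6 + U))/2 = -3/2 + U*(6 + U))
(60*h(c(-4)))*(-100 + 25) = (60*0)*(-100 + 25) = 0*(-75) = 0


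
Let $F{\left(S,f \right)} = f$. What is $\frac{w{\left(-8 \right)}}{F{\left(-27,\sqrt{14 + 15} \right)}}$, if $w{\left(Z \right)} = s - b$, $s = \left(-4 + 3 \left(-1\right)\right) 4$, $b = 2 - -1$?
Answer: $- \frac{31 \sqrt{29}}{29} \approx -5.7566$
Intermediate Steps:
$b = 3$ ($b = 2 + 1 = 3$)
$s = -28$ ($s = \left(-4 - 3\right) 4 = \left(-7\right) 4 = -28$)
$w{\left(Z \right)} = -31$ ($w{\left(Z \right)} = -28 - 3 = -31$)
$\frac{w{\left(-8 \right)}}{F{\left(-27,\sqrt{14 + 15} \right)}} = - \frac{31}{\sqrt{14 + 15}} = - \frac{31}{\sqrt{29}} = - 31 \frac{\sqrt{29}}{29} = - \frac{31 \sqrt{29}}{29}$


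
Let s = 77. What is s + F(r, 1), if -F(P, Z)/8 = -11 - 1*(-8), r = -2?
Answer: 101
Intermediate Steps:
F(P, Z) = 24 (F(P, Z) = -8*(-11 - 1*(-8)) = -8*(-11 + 8) = -8*(-3) = 24)
s + F(r, 1) = 77 + 24 = 101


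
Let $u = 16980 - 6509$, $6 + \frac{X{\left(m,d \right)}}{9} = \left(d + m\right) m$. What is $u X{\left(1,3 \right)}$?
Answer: $-188478$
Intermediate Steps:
$X{\left(m,d \right)} = -54 + 9 m \left(d + m\right)$ ($X{\left(m,d \right)} = -54 + 9 \left(d + m\right) m = -54 + 9 m \left(d + m\right)$)
$u = 10471$
$u X{\left(1,3 \right)} = 10471 \left(-54 + 9 \cdot 1^{2} + 9 \cdot 3 \cdot 1\right) = 10471 \left(-54 + 9 \cdot 1 + 27\right) = 10471 \left(-54 + 9 + 27\right) = 10471 \left(-18\right) = -188478$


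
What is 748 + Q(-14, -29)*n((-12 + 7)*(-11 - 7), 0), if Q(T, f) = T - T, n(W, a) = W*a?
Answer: 748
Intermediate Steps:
Q(T, f) = 0
748 + Q(-14, -29)*n((-12 + 7)*(-11 - 7), 0) = 748 + 0*(((-12 + 7)*(-11 - 7))*0) = 748 + 0*(-5*(-18)*0) = 748 + 0*(90*0) = 748 + 0*0 = 748 + 0 = 748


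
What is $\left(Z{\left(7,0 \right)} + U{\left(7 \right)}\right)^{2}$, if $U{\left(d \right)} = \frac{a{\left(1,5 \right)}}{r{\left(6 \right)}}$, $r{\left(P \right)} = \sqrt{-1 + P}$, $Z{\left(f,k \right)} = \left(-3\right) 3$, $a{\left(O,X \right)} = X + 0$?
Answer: $\left(9 - \sqrt{5}\right)^{2} \approx 45.751$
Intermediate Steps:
$a{\left(O,X \right)} = X$
$Z{\left(f,k \right)} = -9$
$U{\left(d \right)} = \sqrt{5}$ ($U{\left(d \right)} = \frac{5}{\sqrt{-1 + 6}} = \frac{5}{\sqrt{5}} = 5 \frac{\sqrt{5}}{5} = \sqrt{5}$)
$\left(Z{\left(7,0 \right)} + U{\left(7 \right)}\right)^{2} = \left(-9 + \sqrt{5}\right)^{2}$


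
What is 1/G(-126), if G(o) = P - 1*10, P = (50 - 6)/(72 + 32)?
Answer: -26/249 ≈ -0.10442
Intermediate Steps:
P = 11/26 (P = 44/104 = 44*(1/104) = 11/26 ≈ 0.42308)
G(o) = -249/26 (G(o) = 11/26 - 1*10 = 11/26 - 10 = -249/26)
1/G(-126) = 1/(-249/26) = -26/249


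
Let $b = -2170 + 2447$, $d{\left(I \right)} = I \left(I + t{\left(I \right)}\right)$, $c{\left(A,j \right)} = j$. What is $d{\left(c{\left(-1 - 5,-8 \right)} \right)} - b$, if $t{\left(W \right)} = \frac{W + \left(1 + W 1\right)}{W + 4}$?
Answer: $-243$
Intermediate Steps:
$t{\left(W \right)} = \frac{1 + 2 W}{4 + W}$ ($t{\left(W \right)} = \frac{W + \left(1 + W\right)}{4 + W} = \frac{1 + 2 W}{4 + W}$)
$d{\left(I \right)} = I \left(I + \frac{1 + 2 I}{4 + I}\right)$
$b = 277$
$d{\left(c{\left(-1 - 5,-8 \right)} \right)} - b = - \frac{8 \left(1 + \left(-8\right)^{2} + 6 \left(-8\right)\right)}{4 - 8} - 277 = - \frac{8 \left(1 + 64 - 48\right)}{-4} - 277 = \left(-8\right) \left(- \frac{1}{4}\right) 17 - 277 = 34 - 277 = -243$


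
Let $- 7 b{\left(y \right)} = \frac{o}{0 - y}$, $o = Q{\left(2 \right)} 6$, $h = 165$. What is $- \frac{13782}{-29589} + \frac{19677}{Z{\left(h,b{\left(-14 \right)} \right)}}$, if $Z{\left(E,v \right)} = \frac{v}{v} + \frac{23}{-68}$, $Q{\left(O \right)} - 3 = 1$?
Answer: $\frac{4399085266}{147945} \approx 29735.0$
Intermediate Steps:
$Q{\left(O \right)} = 4$ ($Q{\left(O \right)} = 3 + 1 = 4$)
$o = 24$ ($o = 4 \cdot 6 = 24$)
$b{\left(y \right)} = \frac{24}{7 y}$ ($b{\left(y \right)} = - \frac{24 \frac{1}{0 - y}}{7} = - \frac{24 \frac{1}{\left(-1\right) y}}{7} = - \frac{24 \left(- \frac{1}{y}\right)}{7} = - \frac{\left(-24\right) \frac{1}{y}}{7} = \frac{24}{7 y}$)
$Z{\left(E,v \right)} = \frac{45}{68}$ ($Z{\left(E,v \right)} = 1 + 23 \left(- \frac{1}{68}\right) = 1 - \frac{23}{68} = \frac{45}{68}$)
$- \frac{13782}{-29589} + \frac{19677}{Z{\left(h,b{\left(-14 \right)} \right)}} = - \frac{13782}{-29589} + \frac{19677}{\frac{45}{68}} = \left(-13782\right) \left(- \frac{1}{29589}\right) + 19677 \cdot \frac{68}{45} = \frac{4594}{9863} + \frac{446012}{15} = \frac{4399085266}{147945}$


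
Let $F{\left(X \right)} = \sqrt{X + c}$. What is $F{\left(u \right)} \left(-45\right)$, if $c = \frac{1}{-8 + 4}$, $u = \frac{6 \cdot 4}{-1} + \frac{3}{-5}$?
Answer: $- \frac{9 i \sqrt{2485}}{2} \approx - 224.32 i$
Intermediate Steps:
$u = - \frac{123}{5}$ ($u = 24 \left(-1\right) + 3 \left(- \frac{1}{5}\right) = -24 - \frac{3}{5} = - \frac{123}{5} \approx -24.6$)
$c = - \frac{1}{4}$ ($c = \frac{1}{-4} = - \frac{1}{4} \approx -0.25$)
$F{\left(X \right)} = \sqrt{- \frac{1}{4} + X}$ ($F{\left(X \right)} = \sqrt{X - \frac{1}{4}} = \sqrt{- \frac{1}{4} + X}$)
$F{\left(u \right)} \left(-45\right) = \frac{\sqrt{-1 + 4 \left(- \frac{123}{5}\right)}}{2} \left(-45\right) = \frac{\sqrt{-1 - \frac{492}{5}}}{2} \left(-45\right) = \frac{\sqrt{- \frac{497}{5}}}{2} \left(-45\right) = \frac{\frac{1}{5} i \sqrt{2485}}{2} \left(-45\right) = \frac{i \sqrt{2485}}{10} \left(-45\right) = - \frac{9 i \sqrt{2485}}{2}$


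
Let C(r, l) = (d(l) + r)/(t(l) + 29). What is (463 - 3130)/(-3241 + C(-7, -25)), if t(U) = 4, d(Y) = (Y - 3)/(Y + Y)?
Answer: 314325/381998 ≈ 0.82284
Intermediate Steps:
d(Y) = (-3 + Y)/(2*Y) (d(Y) = (-3 + Y)/((2*Y)) = (-3 + Y)*(1/(2*Y)) = (-3 + Y)/(2*Y))
C(r, l) = r/33 + (-3 + l)/(66*l) (C(r, l) = ((-3 + l)/(2*l) + r)/(4 + 29) = (r + (-3 + l)/(2*l))/33 = (r + (-3 + l)/(2*l))*(1/33) = r/33 + (-3 + l)/(66*l))
(463 - 3130)/(-3241 + C(-7, -25)) = (463 - 3130)/(-3241 + (1/66)*(-3 - 25 + 2*(-25)*(-7))/(-25)) = -2667/(-3241 + (1/66)*(-1/25)*(-3 - 25 + 350)) = -2667/(-3241 + (1/66)*(-1/25)*322) = -2667/(-3241 - 161/825) = -2667/(-2673986/825) = -2667*(-825/2673986) = 314325/381998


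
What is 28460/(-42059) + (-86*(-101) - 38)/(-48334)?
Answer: -869655936/1016439853 ≈ -0.85559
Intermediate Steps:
28460/(-42059) + (-86*(-101) - 38)/(-48334) = 28460*(-1/42059) + (8686 - 38)*(-1/48334) = -28460/42059 + 8648*(-1/48334) = -28460/42059 - 4324/24167 = -869655936/1016439853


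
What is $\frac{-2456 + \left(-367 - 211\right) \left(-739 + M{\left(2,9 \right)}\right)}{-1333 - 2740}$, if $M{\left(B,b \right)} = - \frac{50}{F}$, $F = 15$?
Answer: $- \frac{1279838}{12219} \approx -104.74$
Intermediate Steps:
$M{\left(B,b \right)} = - \frac{10}{3}$ ($M{\left(B,b \right)} = - \frac{50}{15} = \left(-50\right) \frac{1}{15} = - \frac{10}{3}$)
$\frac{-2456 + \left(-367 - 211\right) \left(-739 + M{\left(2,9 \right)}\right)}{-1333 - 2740} = \frac{-2456 + \left(-367 - 211\right) \left(-739 - \frac{10}{3}\right)}{-1333 - 2740} = \frac{-2456 - - \frac{1287206}{3}}{-4073} = \left(-2456 + \frac{1287206}{3}\right) \left(- \frac{1}{4073}\right) = \frac{1279838}{3} \left(- \frac{1}{4073}\right) = - \frac{1279838}{12219}$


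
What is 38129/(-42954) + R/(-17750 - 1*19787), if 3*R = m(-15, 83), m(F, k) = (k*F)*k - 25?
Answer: 16220069/537454766 ≈ 0.030179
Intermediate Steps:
m(F, k) = -25 + F*k² (m(F, k) = (F*k)*k - 25 = F*k² - 25 = -25 + F*k²)
R = -103360/3 (R = (-25 - 15*83²)/3 = (-25 - 15*6889)/3 = (-25 - 103335)/3 = (⅓)*(-103360) = -103360/3 ≈ -34453.)
38129/(-42954) + R/(-17750 - 1*19787) = 38129/(-42954) - 103360/(3*(-17750 - 1*19787)) = 38129*(-1/42954) - 103360/(3*(-17750 - 19787)) = -38129/42954 - 103360/3/(-37537) = -38129/42954 - 103360/3*(-1/37537) = -38129/42954 + 103360/112611 = 16220069/537454766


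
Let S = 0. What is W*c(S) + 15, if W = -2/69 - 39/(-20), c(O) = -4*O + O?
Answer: 15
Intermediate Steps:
c(O) = -3*O
W = 2651/1380 (W = -2*1/69 - 39*(-1/20) = -2/69 + 39/20 = 2651/1380 ≈ 1.9210)
W*c(S) + 15 = 2651*(-3*0)/1380 + 15 = (2651/1380)*0 + 15 = 0 + 15 = 15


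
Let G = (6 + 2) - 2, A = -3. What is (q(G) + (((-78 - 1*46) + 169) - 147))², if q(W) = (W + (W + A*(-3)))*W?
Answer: 576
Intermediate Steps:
G = 6 (G = 8 - 2 = 6)
q(W) = W*(9 + 2*W) (q(W) = (W + (W - 3*(-3)))*W = (W + (W + 9))*W = (W + (9 + W))*W = (9 + 2*W)*W = W*(9 + 2*W))
(q(G) + (((-78 - 1*46) + 169) - 147))² = (6*(9 + 2*6) + (((-78 - 1*46) + 169) - 147))² = (6*(9 + 12) + (((-78 - 46) + 169) - 147))² = (6*21 + ((-124 + 169) - 147))² = (126 + (45 - 147))² = (126 - 102)² = 24² = 576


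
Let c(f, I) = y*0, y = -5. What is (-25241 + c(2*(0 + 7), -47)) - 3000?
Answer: -28241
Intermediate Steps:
c(f, I) = 0 (c(f, I) = -5*0 = 0)
(-25241 + c(2*(0 + 7), -47)) - 3000 = (-25241 + 0) - 3000 = -25241 - 3000 = -28241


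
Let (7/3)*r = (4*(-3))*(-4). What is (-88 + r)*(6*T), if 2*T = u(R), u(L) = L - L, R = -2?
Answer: 0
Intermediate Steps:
u(L) = 0
T = 0 (T = (1/2)*0 = 0)
r = 144/7 (r = 3*((4*(-3))*(-4))/7 = 3*(-12*(-4))/7 = (3/7)*48 = 144/7 ≈ 20.571)
(-88 + r)*(6*T) = (-88 + 144/7)*(6*0) = -472/7*0 = 0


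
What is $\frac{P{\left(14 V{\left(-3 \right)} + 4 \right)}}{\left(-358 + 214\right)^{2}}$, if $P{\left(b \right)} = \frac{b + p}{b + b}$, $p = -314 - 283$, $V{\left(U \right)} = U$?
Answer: $\frac{635}{1575936} \approx 0.00040294$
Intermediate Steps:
$p = -597$ ($p = -314 - 283 = -597$)
$P{\left(b \right)} = \frac{-597 + b}{2 b}$ ($P{\left(b \right)} = \frac{b - 597}{b + b} = \frac{-597 + b}{2 b}$)
$\frac{P{\left(14 V{\left(-3 \right)} + 4 \right)}}{\left(-358 + 214\right)^{2}} = \frac{\frac{1}{2} \frac{1}{14 \left(-3\right) + 4} \left(-597 + \left(14 \left(-3\right) + 4\right)\right)}{\left(-358 + 214\right)^{2}} = \frac{\frac{1}{2} \frac{1}{-42 + 4} \left(-597 + \left(-42 + 4\right)\right)}{\left(-144\right)^{2}} = \frac{\frac{1}{2} \frac{1}{-38} \left(-597 - 38\right)}{20736} = \frac{1}{2} \left(- \frac{1}{38}\right) \left(-635\right) \frac{1}{20736} = \frac{635}{76} \cdot \frac{1}{20736} = \frac{635}{1575936}$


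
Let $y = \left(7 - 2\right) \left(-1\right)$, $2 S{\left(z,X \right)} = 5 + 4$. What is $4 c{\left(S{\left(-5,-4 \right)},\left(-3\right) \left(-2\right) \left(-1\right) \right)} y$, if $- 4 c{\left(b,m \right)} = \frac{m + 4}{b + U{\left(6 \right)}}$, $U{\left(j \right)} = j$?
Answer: $- \frac{20}{21} \approx -0.95238$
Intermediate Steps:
$S{\left(z,X \right)} = \frac{9}{2}$ ($S{\left(z,X \right)} = \frac{5 + 4}{2} = \frac{1}{2} \cdot 9 = \frac{9}{2}$)
$c{\left(b,m \right)} = - \frac{4 + m}{4 \left(6 + b\right)}$ ($c{\left(b,m \right)} = - \frac{\left(m + 4\right) \frac{1}{b + 6}}{4} = - \frac{\left(4 + m\right) \frac{1}{6 + b}}{4} = - \frac{\frac{1}{6 + b} \left(4 + m\right)}{4} = - \frac{4 + m}{4 \left(6 + b\right)}$)
$y = -5$ ($y = 5 \left(-1\right) = -5$)
$4 c{\left(S{\left(-5,-4 \right)},\left(-3\right) \left(-2\right) \left(-1\right) \right)} y = 4 \frac{-4 - \left(-3\right) \left(-2\right) \left(-1\right)}{4 \left(6 + \frac{9}{2}\right)} \left(-5\right) = 4 \frac{-4 - 6 \left(-1\right)}{4 \cdot \frac{21}{2}} \left(-5\right) = 4 \cdot \frac{1}{4} \cdot \frac{2}{21} \left(-4 - -6\right) \left(-5\right) = 4 \cdot \frac{1}{4} \cdot \frac{2}{21} \left(-4 + 6\right) \left(-5\right) = 4 \cdot \frac{1}{4} \cdot \frac{2}{21} \cdot 2 \left(-5\right) = 4 \cdot \frac{1}{21} \left(-5\right) = \frac{4}{21} \left(-5\right) = - \frac{20}{21}$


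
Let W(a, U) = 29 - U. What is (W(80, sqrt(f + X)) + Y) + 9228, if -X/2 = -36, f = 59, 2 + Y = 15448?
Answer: 24703 - sqrt(131) ≈ 24692.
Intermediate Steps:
Y = 15446 (Y = -2 + 15448 = 15446)
X = 72 (X = -2*(-36) = 72)
(W(80, sqrt(f + X)) + Y) + 9228 = ((29 - sqrt(59 + 72)) + 15446) + 9228 = ((29 - sqrt(131)) + 15446) + 9228 = (15475 - sqrt(131)) + 9228 = 24703 - sqrt(131)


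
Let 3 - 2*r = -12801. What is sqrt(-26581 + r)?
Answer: I*sqrt(20179) ≈ 142.05*I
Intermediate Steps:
r = 6402 (r = 3/2 - 1/2*(-12801) = 3/2 + 12801/2 = 6402)
sqrt(-26581 + r) = sqrt(-26581 + 6402) = sqrt(-20179) = I*sqrt(20179)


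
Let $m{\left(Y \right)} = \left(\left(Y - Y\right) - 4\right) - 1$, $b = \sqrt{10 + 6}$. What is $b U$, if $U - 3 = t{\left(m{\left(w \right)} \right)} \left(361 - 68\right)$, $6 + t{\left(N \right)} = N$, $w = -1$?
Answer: $-12880$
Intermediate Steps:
$b = 4$ ($b = \sqrt{16} = 4$)
$m{\left(Y \right)} = -5$ ($m{\left(Y \right)} = \left(0 - 4\right) - 1 = -4 - 1 = -5$)
$t{\left(N \right)} = -6 + N$
$U = -3220$ ($U = 3 + \left(-6 - 5\right) \left(361 - 68\right) = 3 - 11 \left(361 + \left(-147 + 79\right)\right) = 3 - 11 \left(361 - 68\right) = 3 - 3223 = -3220$)
$b U = 4 \left(-3220\right) = -12880$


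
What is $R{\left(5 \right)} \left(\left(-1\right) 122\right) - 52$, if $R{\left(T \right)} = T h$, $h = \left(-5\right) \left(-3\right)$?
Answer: $-9202$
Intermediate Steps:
$h = 15$
$R{\left(T \right)} = 15 T$ ($R{\left(T \right)} = T 15 = 15 T$)
$R{\left(5 \right)} \left(\left(-1\right) 122\right) - 52 = 15 \cdot 5 \left(\left(-1\right) 122\right) - 52 = 75 \left(-122\right) - 52 = -9150 - 52 = -9202$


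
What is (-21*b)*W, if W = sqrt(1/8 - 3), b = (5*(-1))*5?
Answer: 525*I*sqrt(46)/4 ≈ 890.18*I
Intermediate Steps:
b = -25 (b = -5*5 = -25)
W = I*sqrt(46)/4 (W = sqrt(1/8 - 3) = sqrt(-23/8) = I*sqrt(46)/4 ≈ 1.6956*I)
(-21*b)*W = (-21*(-25))*(I*sqrt(46)/4) = 525*(I*sqrt(46)/4) = 525*I*sqrt(46)/4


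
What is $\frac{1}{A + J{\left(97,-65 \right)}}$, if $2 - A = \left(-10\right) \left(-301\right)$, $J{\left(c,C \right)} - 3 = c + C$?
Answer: $- \frac{1}{2973} \approx -0.00033636$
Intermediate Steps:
$J{\left(c,C \right)} = 3 + C + c$ ($J{\left(c,C \right)} = 3 + \left(c + C\right) = 3 + \left(C + c\right) = 3 + C + c$)
$A = -3008$ ($A = 2 - \left(-10\right) \left(-301\right) = 2 - 3010 = -3008$)
$\frac{1}{A + J{\left(97,-65 \right)}} = \frac{1}{-3008 + \left(3 - 65 + 97\right)} = \frac{1}{-3008 + 35} = \frac{1}{-2973} = - \frac{1}{2973}$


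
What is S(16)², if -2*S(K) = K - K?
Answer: 0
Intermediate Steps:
S(K) = 0 (S(K) = -(K - K)/2 = -½*0 = 0)
S(16)² = 0² = 0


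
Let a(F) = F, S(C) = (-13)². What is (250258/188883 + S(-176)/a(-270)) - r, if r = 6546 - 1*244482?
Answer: 1348265925577/5666490 ≈ 2.3794e+5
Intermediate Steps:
S(C) = 169
r = -237936 (r = 6546 - 244482 = -237936)
(250258/188883 + S(-176)/a(-270)) - r = (250258/188883 + 169/(-270)) - 1*(-237936) = (250258*(1/188883) + 169*(-1/270)) + 237936 = (250258/188883 - 169/270) + 237936 = 3960937/5666490 + 237936 = 1348265925577/5666490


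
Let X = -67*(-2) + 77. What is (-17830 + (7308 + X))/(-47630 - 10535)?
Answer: 10311/58165 ≈ 0.17727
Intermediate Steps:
X = 211 (X = 134 + 77 = 211)
(-17830 + (7308 + X))/(-47630 - 10535) = (-17830 + (7308 + 211))/(-47630 - 10535) = (-17830 + 7519)/(-58165) = -10311*(-1/58165) = 10311/58165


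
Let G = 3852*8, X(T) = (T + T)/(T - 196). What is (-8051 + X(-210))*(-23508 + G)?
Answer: -58829148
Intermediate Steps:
X(T) = 2*T/(-196 + T) (X(T) = (2*T)/(-196 + T) = 2*T/(-196 + T))
G = 30816
(-8051 + X(-210))*(-23508 + G) = (-8051 + 2*(-210)/(-196 - 210))*(-23508 + 30816) = (-8051 + 2*(-210)/(-406))*7308 = (-8051 + 2*(-210)*(-1/406))*7308 = (-8051 + 30/29)*7308 = -233449/29*7308 = -58829148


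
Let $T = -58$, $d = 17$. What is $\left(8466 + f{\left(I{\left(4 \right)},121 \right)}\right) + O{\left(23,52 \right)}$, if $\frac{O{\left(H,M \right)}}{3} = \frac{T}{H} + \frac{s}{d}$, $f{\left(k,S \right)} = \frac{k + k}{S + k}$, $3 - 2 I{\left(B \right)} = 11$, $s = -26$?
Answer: $\frac{386734990}{45747} \approx 8453.8$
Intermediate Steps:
$I{\left(B \right)} = -4$ ($I{\left(B \right)} = \frac{3}{2} - \frac{11}{2} = -4$)
$f{\left(k,S \right)} = \frac{2 k}{S + k}$
$O{\left(H,M \right)} = - \frac{78}{17} - \frac{174}{H}$ ($O{\left(H,M \right)} = 3 \left(- \frac{58}{H} - \frac{26}{17}\right) = 3 \left(- \frac{26}{17} - \frac{58}{H}\right) = - \frac{78}{17} - \frac{174}{H}$)
$\left(8466 + f{\left(I{\left(4 \right)},121 \right)}\right) + O{\left(23,52 \right)} = \left(8466 + 2 \left(-4\right) \frac{1}{121 - 4}\right) - \left(\frac{78}{17} + \frac{174}{23}\right) = \left(8466 + 2 \left(-4\right) \frac{1}{117}\right) - \frac{4752}{391} = \left(8466 - \frac{8}{117}\right) - \frac{4752}{391} = \frac{990514}{117} - \frac{4752}{391} = \frac{386734990}{45747}$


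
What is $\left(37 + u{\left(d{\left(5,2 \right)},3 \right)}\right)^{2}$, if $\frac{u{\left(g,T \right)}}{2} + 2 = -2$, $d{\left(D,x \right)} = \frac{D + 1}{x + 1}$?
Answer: $841$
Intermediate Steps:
$d{\left(D,x \right)} = \frac{1 + D}{1 + x}$
$u{\left(g,T \right)} = -8$ ($u{\left(g,T \right)} = -4 + 2 \left(-2\right) = -4 - 4 = -8$)
$\left(37 + u{\left(d{\left(5,2 \right)},3 \right)}\right)^{2} = \left(37 - 8\right)^{2} = 29^{2} = 841$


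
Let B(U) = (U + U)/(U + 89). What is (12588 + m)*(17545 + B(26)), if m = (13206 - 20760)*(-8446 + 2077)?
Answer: 97101122396178/115 ≈ 8.4436e+11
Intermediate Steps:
B(U) = 2*U/(89 + U) (B(U) = (2*U)/(89 + U) = 2*U/(89 + U))
m = 48111426 (m = -7554*(-6369) = 48111426)
(12588 + m)*(17545 + B(26)) = (12588 + 48111426)*(17545 + 2*26/(89 + 26)) = 48124014*(17545 + 2*26/115) = 48124014*(17545 + 2*26*(1/115)) = 48124014*(17545 + 52/115) = 48124014*(2017727/115) = 97101122396178/115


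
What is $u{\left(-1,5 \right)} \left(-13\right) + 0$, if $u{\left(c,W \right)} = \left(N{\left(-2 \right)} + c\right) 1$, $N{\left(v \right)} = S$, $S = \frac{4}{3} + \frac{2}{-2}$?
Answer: $\frac{26}{3} \approx 8.6667$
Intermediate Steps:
$S = \frac{1}{3}$ ($S = 4 \cdot \frac{1}{3} + 2 \left(- \frac{1}{2}\right) = \frac{4}{3} - 1 = \frac{1}{3} \approx 0.33333$)
$N{\left(v \right)} = \frac{1}{3}$
$u{\left(c,W \right)} = \frac{1}{3} + c$ ($u{\left(c,W \right)} = \left(\frac{1}{3} + c\right) 1 = \frac{1}{3} + c$)
$u{\left(-1,5 \right)} \left(-13\right) + 0 = \left(\frac{1}{3} - 1\right) \left(-13\right) + 0 = \left(- \frac{2}{3}\right) \left(-13\right) + 0 = \frac{26}{3} + 0 = \frac{26}{3}$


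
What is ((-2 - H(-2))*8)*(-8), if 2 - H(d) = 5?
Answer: -64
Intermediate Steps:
H(d) = -3 (H(d) = 2 - 1*5 = 2 - 5 = -3)
((-2 - H(-2))*8)*(-8) = ((-2 - 1*(-3))*8)*(-8) = ((-2 + 3)*8)*(-8) = (1*8)*(-8) = 8*(-8) = -64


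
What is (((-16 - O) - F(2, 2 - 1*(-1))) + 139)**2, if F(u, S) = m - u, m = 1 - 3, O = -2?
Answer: 16641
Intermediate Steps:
m = -2
F(u, S) = -2 - u
(((-16 - O) - F(2, 2 - 1*(-1))) + 139)**2 = (((-16 - 1*(-2)) - (-2 - 1*2)) + 139)**2 = (((-16 + 2) - (-2 - 2)) + 139)**2 = ((-14 - 1*(-4)) + 139)**2 = ((-14 + 4) + 139)**2 = (-10 + 139)**2 = 129**2 = 16641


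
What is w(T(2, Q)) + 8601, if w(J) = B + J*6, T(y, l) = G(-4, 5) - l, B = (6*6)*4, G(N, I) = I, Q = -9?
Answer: 8829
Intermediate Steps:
B = 144 (B = 36*4 = 144)
T(y, l) = 5 - l
w(J) = 144 + 6*J (w(J) = 144 + J*6 = 144 + 6*J)
w(T(2, Q)) + 8601 = (144 + 6*(5 - 1*(-9))) + 8601 = (144 + 6*(5 + 9)) + 8601 = (144 + 6*14) + 8601 = (144 + 84) + 8601 = 228 + 8601 = 8829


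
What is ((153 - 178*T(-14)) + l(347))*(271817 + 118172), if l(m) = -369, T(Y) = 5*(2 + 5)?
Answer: -2513869094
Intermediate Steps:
T(Y) = 35 (T(Y) = 5*7 = 35)
((153 - 178*T(-14)) + l(347))*(271817 + 118172) = ((153 - 178*35) - 369)*(271817 + 118172) = ((153 - 6230) - 369)*389989 = (-6077 - 369)*389989 = -6446*389989 = -2513869094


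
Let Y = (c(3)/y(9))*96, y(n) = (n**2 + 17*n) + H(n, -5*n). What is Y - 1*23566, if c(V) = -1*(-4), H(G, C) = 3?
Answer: -1861586/79 ≈ -23564.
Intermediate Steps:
y(n) = 3 + n**2 + 17*n (y(n) = (n**2 + 17*n) + 3 = 3 + n**2 + 17*n)
c(V) = 4
Y = 128/79 (Y = (4/(3 + 9**2 + 17*9))*96 = (4/(3 + 81 + 153))*96 = (4/237)*96 = 128/79 ≈ 1.6203)
Y - 1*23566 = 128/79 - 1*23566 = 128/79 - 23566 = -1861586/79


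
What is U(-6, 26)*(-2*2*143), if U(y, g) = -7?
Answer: 4004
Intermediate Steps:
U(-6, 26)*(-2*2*143) = -7*(-2*2)*143 = -(-28)*143 = -7*(-572) = 4004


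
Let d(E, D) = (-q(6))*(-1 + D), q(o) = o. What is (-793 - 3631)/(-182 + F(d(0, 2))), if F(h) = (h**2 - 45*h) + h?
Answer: -2212/59 ≈ -37.492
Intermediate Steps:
d(E, D) = 6 - 6*D (d(E, D) = (-1*6)*(-1 + D) = -6*(-1 + D) = 6 - 6*D)
F(h) = h**2 - 44*h
(-793 - 3631)/(-182 + F(d(0, 2))) = (-793 - 3631)/(-182 + (6 - 6*2)*(-44 + (6 - 6*2))) = -4424/(-182 + (6 - 12)*(-44 + (6 - 12))) = -4424/(-182 - 6*(-44 - 6)) = -4424/(-182 - 6*(-50)) = -4424/(-182 + 300) = -4424/118 = -4424*1/118 = -2212/59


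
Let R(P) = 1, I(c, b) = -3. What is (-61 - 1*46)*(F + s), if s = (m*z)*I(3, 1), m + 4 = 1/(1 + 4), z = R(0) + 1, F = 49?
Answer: -38413/5 ≈ -7682.6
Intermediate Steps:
z = 2 (z = 1 + 1 = 2)
m = -19/5 (m = -4 + 1/(1 + 4) = -4 + 1/5 = -4 + ⅕ = -19/5 ≈ -3.8000)
s = 114/5 (s = -19/5*2*(-3) = -38/5*(-3) = 114/5 ≈ 22.800)
(-61 - 1*46)*(F + s) = (-61 - 1*46)*(49 + 114/5) = (-61 - 46)*(359/5) = -107*359/5 = -38413/5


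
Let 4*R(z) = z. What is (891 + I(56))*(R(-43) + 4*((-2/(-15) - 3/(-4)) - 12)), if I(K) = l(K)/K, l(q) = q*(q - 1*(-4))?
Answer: -1050221/20 ≈ -52511.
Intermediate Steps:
R(z) = z/4
l(q) = q*(4 + q) (l(q) = q*(q + 4) = q*(4 + q))
I(K) = 4 + K (I(K) = (K*(4 + K))/K = 4 + K)
(891 + I(56))*(R(-43) + 4*((-2/(-15) - 3/(-4)) - 12)) = (891 + (4 + 56))*((¼)*(-43) + 4*((-2/(-15) - 3/(-4)) - 12)) = (891 + 60)*(-43/4 + 4*((-2*(-1/15) - 3*(-¼)) - 12)) = 951*(-43/4 + 4*((2/15 + ¾) - 12)) = 951*(-43/4 + 4*(53/60 - 12)) = 951*(-43/4 + 4*(-667/60)) = 951*(-43/4 - 667/15) = 951*(-3313/60) = -1050221/20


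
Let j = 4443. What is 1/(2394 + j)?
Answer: 1/6837 ≈ 0.00014626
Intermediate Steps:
1/(2394 + j) = 1/(2394 + 4443) = 1/6837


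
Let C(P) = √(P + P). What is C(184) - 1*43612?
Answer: -43612 + 4*√23 ≈ -43593.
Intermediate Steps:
C(P) = √2*√P (C(P) = √(2*P) = √2*√P)
C(184) - 1*43612 = √2*√184 - 1*43612 = √2*(2*√46) - 43612 = 4*√23 - 43612 = -43612 + 4*√23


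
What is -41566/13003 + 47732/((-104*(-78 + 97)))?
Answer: -175698403/6423482 ≈ -27.353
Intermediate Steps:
-41566/13003 + 47732/((-104*(-78 + 97))) = -41566*1/13003 + 47732/((-104*19)) = -41566/13003 + 47732/(-1976) = -41566/13003 + 47732*(-1/1976) = -41566/13003 - 11933/494 = -175698403/6423482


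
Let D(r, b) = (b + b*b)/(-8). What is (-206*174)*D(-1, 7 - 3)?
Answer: 89610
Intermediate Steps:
D(r, b) = -b/8 - b²/8 (D(r, b) = (b + b²)*(-⅛) = -b/8 - b²/8)
(-206*174)*D(-1, 7 - 3) = (-206*174)*(-(7 - 3)*(1 + (7 - 3))/8) = -(-8961)*4*(1 + 4)/2 = -(-8961)*4*5/2 = -35844*(-5/2) = 89610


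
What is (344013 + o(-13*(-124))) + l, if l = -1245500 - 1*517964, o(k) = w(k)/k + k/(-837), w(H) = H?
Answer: -38325202/27 ≈ -1.4195e+6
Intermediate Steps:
o(k) = 1 - k/837 (o(k) = k/k + k/(-837) = 1 + k*(-1/837) = 1 - k/837)
l = -1763464 (l = -1245500 - 517964 = -1763464)
(344013 + o(-13*(-124))) + l = (344013 + (1 - (-13)*(-124)/837)) - 1763464 = (344013 + (1 - 1/837*1612)) - 1763464 = (344013 + (1 - 52/27)) - 1763464 = (344013 - 25/27) - 1763464 = 9288326/27 - 1763464 = -38325202/27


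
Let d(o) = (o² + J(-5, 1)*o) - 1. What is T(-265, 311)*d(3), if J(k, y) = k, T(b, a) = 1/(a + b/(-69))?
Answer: -483/21724 ≈ -0.022233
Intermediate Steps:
T(b, a) = 1/(a - b/69) (T(b, a) = 1/(a + b*(-1/69)) = 1/(a - b/69))
d(o) = -1 + o² - 5*o (d(o) = (o² - 5*o) - 1 = -1 + o² - 5*o)
T(-265, 311)*d(3) = (69/(-1*(-265) + 69*311))*(-1 + 3² - 5*3) = (69/(265 + 21459))*(-1 + 9 - 15) = (69/21724)*(-7) = -483/21724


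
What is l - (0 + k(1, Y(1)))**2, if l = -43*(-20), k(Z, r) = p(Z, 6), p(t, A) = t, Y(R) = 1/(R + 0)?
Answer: 859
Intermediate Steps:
Y(R) = 1/R
k(Z, r) = Z
l = 860
l - (0 + k(1, Y(1)))**2 = 860 - (0 + 1)**2 = 860 - 1*1**2 = 860 - 1*1 = 860 - 1 = 859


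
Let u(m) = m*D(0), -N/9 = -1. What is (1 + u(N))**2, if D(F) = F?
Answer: 1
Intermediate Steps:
N = 9 (N = -9*(-1) = 9)
u(m) = 0 (u(m) = m*0 = 0)
(1 + u(N))**2 = (1 + 0)**2 = 1**2 = 1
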